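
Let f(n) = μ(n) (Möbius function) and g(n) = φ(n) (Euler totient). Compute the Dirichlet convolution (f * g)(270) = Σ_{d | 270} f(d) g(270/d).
(μ * φ)(270) = 0

Divisors of 270: [1, 2, 3, 5, 6, 9, 10, 15, 18, 27, 30, 45, 54, 90, 135, 270]. For each d | 270:
  d = 1: μ(1) · φ(270/1) = 1 · 72 = 72
  d = 2: μ(2) · φ(270/2) = -1 · 72 = -72
  d = 3: μ(3) · φ(270/3) = -1 · 24 = -24
  d = 5: μ(5) · φ(270/5) = -1 · 18 = -18
  d = 6: μ(6) · φ(270/6) = 1 · 24 = 24
  d = 9: μ(9) · φ(270/9) = 0 · 8 = 0
  d = 10: μ(10) · φ(270/10) = 1 · 18 = 18
  d = 15: μ(15) · φ(270/15) = 1 · 6 = 6
  d = 18: μ(18) · φ(270/18) = 0 · 8 = 0
  d = 27: μ(27) · φ(270/27) = 0 · 4 = 0
  d = 30: μ(30) · φ(270/30) = -1 · 6 = -6
  d = 45: μ(45) · φ(270/45) = 0 · 2 = 0
  d = 54: μ(54) · φ(270/54) = 0 · 4 = 0
  d = 90: μ(90) · φ(270/90) = 0 · 2 = 0
  d = 135: μ(135) · φ(270/135) = 0 · 1 = 0
  d = 270: μ(270) · φ(270/270) = 0 · 1 = 0
Summing: (μ * φ)(270) = 72 + -72 + -24 + -18 + 24 + 0 + 18 + 6 + 0 + 0 + -6 + 0 + 0 + 0 + 0 + 0 = 0.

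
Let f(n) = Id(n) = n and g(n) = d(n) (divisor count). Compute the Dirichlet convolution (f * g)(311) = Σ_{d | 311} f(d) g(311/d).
(Id * d)(311) = 313

Divisors of 311: [1, 311]. For each d | 311:
  d = 1: Id(1) · d(311/1) = 1 · 2 = 2
  d = 311: Id(311) · d(311/311) = 311 · 1 = 311
Summing: (Id * d)(311) = 2 + 311 = 313.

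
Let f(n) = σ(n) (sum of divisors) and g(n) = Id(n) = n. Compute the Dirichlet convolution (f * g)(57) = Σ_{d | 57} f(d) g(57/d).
(σ * Id)(57) = 273

Divisors of 57: [1, 3, 19, 57]. For each d | 57:
  d = 1: σ(1) · Id(57/1) = 1 · 57 = 57
  d = 3: σ(3) · Id(57/3) = 4 · 19 = 76
  d = 19: σ(19) · Id(57/19) = 20 · 3 = 60
  d = 57: σ(57) · Id(57/57) = 80 · 1 = 80
Summing: (σ * Id)(57) = 57 + 76 + 60 + 80 = 273.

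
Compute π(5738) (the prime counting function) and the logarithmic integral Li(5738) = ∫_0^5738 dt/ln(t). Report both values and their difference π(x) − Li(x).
π(5738) = 754;  Li(5738) ≈ 770.22;  π(x) − Li(x) ≈ -16.22.

Direct count of primes ≤ 5738 gives π(5738) = 754. Numerical evaluation of the logarithmic integral gives Li(5738) ≈ 770.22. The difference π(x) − Li(x) ≈ -16.22 is typically negative for small/moderate x (Li(x) overestimates), though Littlewood's theorem shows this sign changes infinitely often.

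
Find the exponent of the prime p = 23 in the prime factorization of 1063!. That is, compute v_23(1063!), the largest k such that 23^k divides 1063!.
v_23(1063!) = 48

Legendre's formula: v_p(n!) = Σ_{k ≥ 1} ⌊n / p^k⌋. For p = 23, n = 1063, the terms are:
  ⌊1063/23^1⌋ = ⌊1063/23⌋ = 46
  ⌊1063/23^2⌋ = ⌊1063/529⌋ = 2
(the next term ⌊1063/23^3⌋ = 0, terminating the sum). Summing: v_23(1063!) = 46 + 2 = 48.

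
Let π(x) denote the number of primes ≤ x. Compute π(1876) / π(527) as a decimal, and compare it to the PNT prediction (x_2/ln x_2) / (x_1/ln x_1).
π(1876)/π(527) = 287/99 ≈ 2.8990;  PNT prediction ≈ 2.9601.

π(527) = 99 and π(1876) = 287, so π(1876)/π(527) ≈ 2.8990. The PNT-predicted ratio is (1876/ln(1876)) / (527/ln(527)) ≈ 2.9601. The two agree to within a few percent, as expected.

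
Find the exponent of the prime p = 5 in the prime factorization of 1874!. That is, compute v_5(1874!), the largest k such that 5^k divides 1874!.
v_5(1874!) = 464

Legendre's formula: v_p(n!) = Σ_{k ≥ 1} ⌊n / p^k⌋. For p = 5, n = 1874, the terms are:
  ⌊1874/5^1⌋ = ⌊1874/5⌋ = 374
  ⌊1874/5^2⌋ = ⌊1874/25⌋ = 74
  ⌊1874/5^3⌋ = ⌊1874/125⌋ = 14
  ⌊1874/5^4⌋ = ⌊1874/625⌋ = 2
(the next term ⌊1874/5^5⌋ = 0, terminating the sum). Summing: v_5(1874!) = 374 + 74 + 14 + 2 = 464.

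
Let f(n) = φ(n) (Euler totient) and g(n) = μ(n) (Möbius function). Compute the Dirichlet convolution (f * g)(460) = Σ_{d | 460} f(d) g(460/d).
(φ * μ)(460) = 63

Divisors of 460: [1, 2, 4, 5, 10, 20, 23, 46, 92, 115, 230, 460]. For each d | 460:
  d = 1: φ(1) · μ(460/1) = 1 · 0 = 0
  d = 2: φ(2) · μ(460/2) = 1 · -1 = -1
  d = 4: φ(4) · μ(460/4) = 2 · 1 = 2
  d = 5: φ(5) · μ(460/5) = 4 · 0 = 0
  d = 10: φ(10) · μ(460/10) = 4 · 1 = 4
  d = 20: φ(20) · μ(460/20) = 8 · -1 = -8
  d = 23: φ(23) · μ(460/23) = 22 · 0 = 0
  d = 46: φ(46) · μ(460/46) = 22 · 1 = 22
  d = 92: φ(92) · μ(460/92) = 44 · -1 = -44
  d = 115: φ(115) · μ(460/115) = 88 · 0 = 0
  d = 230: φ(230) · μ(460/230) = 88 · -1 = -88
  d = 460: φ(460) · μ(460/460) = 176 · 1 = 176
Summing: (φ * μ)(460) = 0 + -1 + 2 + 0 + 4 + -8 + 0 + 22 + -44 + 0 + -88 + 176 = 63.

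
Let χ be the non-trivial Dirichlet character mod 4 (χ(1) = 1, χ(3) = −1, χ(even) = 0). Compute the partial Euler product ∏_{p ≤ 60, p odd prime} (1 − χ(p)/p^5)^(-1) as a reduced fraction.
∏ = 34538337851474581952741276429072842761309710837968927162241490274877420523772051911439/34671551917835326033172056215145617687895117707924911462190255983143219500310572564480

The odd primes p ≤ 60 are [3, 5, 7, 11, 13, 17, 19, 23, 29, 31, 37, 41, 43, 47, 53, 59]. For each, χ(p) = 1 if p ≡ 1 mod 4, χ(p) = −1 if p ≡ 3 mod 4. Taking (1 − χ(p)/p^5)^(-1) = p^5/(p^5 − χ(p)): (1 − (-1)/3^5)^(-1) · (1 − (1)/5^5)^(-1) · (1 − (-1)/7^5)^(-1) · (1 − (-1)/11^5)^(-1) · (1 − (1)/13^5)^(-1) · (1 − (1)/17^5)^(-1) · (1 − (-1)/19^5)^(-1) · (1 − (-1)/23^5)^(-1) · (1 − (1)/29^5)^(-1) · (1 − (-1)/31^5)^(-1) · (1 − (1)/37^5)^(-1) · (1 − (1)/41^5)^(-1) · (1 − (-1)/43^5)^(-1) · (1 − (-1)/47^5)^(-1) · (1 − (1)/53^5)^(-1) · (1 − (-1)/59^5)^(-1) = 34538337851474581952741276429072842761309710837968927162241490274877420523772051911439/34671551917835326033172056215145617687895117707924911462190255983143219500310572564480.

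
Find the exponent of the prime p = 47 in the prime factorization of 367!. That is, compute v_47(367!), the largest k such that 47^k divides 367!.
v_47(367!) = 7

Legendre's formula: v_p(n!) = Σ_{k ≥ 1} ⌊n / p^k⌋. For p = 47, n = 367, the terms are:
  ⌊367/47^1⌋ = ⌊367/47⌋ = 7
(the next term ⌊367/47^2⌋ = 0, terminating the sum). Summing: v_47(367!) = 7 = 7.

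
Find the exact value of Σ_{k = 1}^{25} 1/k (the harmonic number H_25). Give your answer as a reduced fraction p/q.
H_25 = 34052522467/8923714800

Direct summation: H_25 = 1 + 1/2 + ... + 1/25. The least common denominator is lcm(1, ..., 25) = 26771144400; over this denominator the numerator is 26771144400 + 13385572200 + 8923714800 + 6692786100 + 5354228880 + 4461857400 + 3824449200 + 3346393050 + 2974571600 + 2677114440 + 2433740400 + 2230928700 + 2059318800 + 1912224600 + 1784742960 + 1673196525 + 1574773200 + 1487285800 + 1409007600 + 1338557220 + 1274816400 + 1216870200 + 1163962800 + 1115464350 + 1070845776 = 102157567401, so H_25 = 102157567401/26771144400; reducing by gcd(102157567401, 26771144400) = 3 gives 34052522467/8923714800 ≈ 3.81596. (The PNT-adjacent estimate ln(25) + γ ≈ 3.79609 matches within O(1/n).)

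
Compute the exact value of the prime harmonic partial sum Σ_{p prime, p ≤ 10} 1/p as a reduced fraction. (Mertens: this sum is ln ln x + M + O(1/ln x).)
Σ 1/p = 247/210

π(10) = 4, so the primes ≤ 10 are [2, 3, 5, 7]. Summing 1/p over these primes: 247/210 ≈ 1.1762. Mertens estimate ln ln(10) + 0.2615 ≈ 1.0955.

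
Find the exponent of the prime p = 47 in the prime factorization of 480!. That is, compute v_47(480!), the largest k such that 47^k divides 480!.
v_47(480!) = 10

Legendre's formula: v_p(n!) = Σ_{k ≥ 1} ⌊n / p^k⌋. For p = 47, n = 480, the terms are:
  ⌊480/47^1⌋ = ⌊480/47⌋ = 10
(the next term ⌊480/47^2⌋ = 0, terminating the sum). Summing: v_47(480!) = 10 = 10.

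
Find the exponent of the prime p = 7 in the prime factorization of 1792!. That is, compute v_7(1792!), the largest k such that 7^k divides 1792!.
v_7(1792!) = 297

Legendre's formula: v_p(n!) = Σ_{k ≥ 1} ⌊n / p^k⌋. For p = 7, n = 1792, the terms are:
  ⌊1792/7^1⌋ = ⌊1792/7⌋ = 256
  ⌊1792/7^2⌋ = ⌊1792/49⌋ = 36
  ⌊1792/7^3⌋ = ⌊1792/343⌋ = 5
(the next term ⌊1792/7^4⌋ = 0, terminating the sum). Summing: v_7(1792!) = 256 + 36 + 5 = 297.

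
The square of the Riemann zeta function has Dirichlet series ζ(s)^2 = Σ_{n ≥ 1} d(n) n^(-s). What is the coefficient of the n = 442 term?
d(442) = 8

ζ(s)^2 = (Σ 1/m^s)(Σ 1/k^s). The coefficient of 1/n^s in the product is the number of ordered pairs (m, k) with mk = n, which equals d(n). For n = 442, divisors are [1, 2, 13, 17, 26, 34, 221, 442], so d(442) = 8.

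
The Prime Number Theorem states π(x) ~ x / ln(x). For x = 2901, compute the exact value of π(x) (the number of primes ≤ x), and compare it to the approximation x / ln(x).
π(2901) = 419;  x/ln(x) ≈ 363.86;  relative error ≈ 13.16%.

Directly count primes up to 2901: π(2901) = 419. The PNT approximation gives 2901/ln(2901) ≈ 2901/7.97281 ≈ 363.86. Relative error (π(x) − x/ln(x)) / π(x) ≈ 13.16%; the approximation is known to undercount slightly (Li(x) is a better estimate).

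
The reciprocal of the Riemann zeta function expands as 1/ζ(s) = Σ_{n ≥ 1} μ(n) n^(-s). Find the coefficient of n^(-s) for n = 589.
μ(589) = 1

Factor n = 589 = 19 · 31. μ(n) = 0 if any exponent ≥ 2 (not squarefree); otherwise μ(n) = (−1)^{ω(n)} where ω(n) is the number of distinct prime factors. Applying: μ(589) = 1.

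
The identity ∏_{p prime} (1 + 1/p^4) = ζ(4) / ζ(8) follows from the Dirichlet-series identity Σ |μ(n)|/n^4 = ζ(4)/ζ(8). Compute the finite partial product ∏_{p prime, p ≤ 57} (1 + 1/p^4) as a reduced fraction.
∏ = 22191296873353842710281222970410269196792920578371108176528669216114688/20586999778381633591344384332656221508370849439367985929948634732675625

The primes p ≤ 57 are [2, 3, 5, 7, 11, 13, 17, 19, 23, 29, 31, 37, 41, 43, 47, 53]. For each, (1 + 1/p^4) = (p^4 + 1)/p^4. Multiplying these fractions over p ∈ [2, 3, 5, 7, 11, 13, 17, 19, 23, 29, 31, 37, 41, 43, 47, 53] gives 22191296873353842710281222970410269196792920578371108176528669216114688/20586999778381633591344384332656221508370849439367985929948634732675625. (In the limit P → ∞ this tends to ζ(4)/ζ(8).)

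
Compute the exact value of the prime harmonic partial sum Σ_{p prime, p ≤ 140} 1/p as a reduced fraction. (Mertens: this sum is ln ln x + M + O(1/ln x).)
Σ 1/p = 18825509850919239131453102166593625244431364344421618363/10014646650599190067509233131649940057366334653200433090

π(140) = 34, so the primes ≤ 140 are [2, 3, 5, 7, 11, 13, 17, 19, 23, 29, 31, 37, 41, 43, 47, 53, 59, 61, 67, 71, 73, 79, 83, 89, 97, 101, 103, 107, 109, 113, 127, 131, 137, 139]. Summing 1/p over these primes: 18825509850919239131453102166593625244431364344421618363/10014646650599190067509233131649940057366334653200433090 ≈ 1.8798. Mertens estimate ln ln(140) + 0.2615 ≈ 1.8592.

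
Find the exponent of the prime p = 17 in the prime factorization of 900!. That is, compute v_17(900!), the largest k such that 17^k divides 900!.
v_17(900!) = 55

Legendre's formula: v_p(n!) = Σ_{k ≥ 1} ⌊n / p^k⌋. For p = 17, n = 900, the terms are:
  ⌊900/17^1⌋ = ⌊900/17⌋ = 52
  ⌊900/17^2⌋ = ⌊900/289⌋ = 3
(the next term ⌊900/17^3⌋ = 0, terminating the sum). Summing: v_17(900!) = 52 + 3 = 55.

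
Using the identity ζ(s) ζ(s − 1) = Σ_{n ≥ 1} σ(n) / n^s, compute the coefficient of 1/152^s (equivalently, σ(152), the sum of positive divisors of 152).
σ(152) = 300

In the product (Σ m^0/m^s)(Σ k / k^s) = Σ (Σ_{d | n} d) / n^s, the coefficient of 1/n^s is σ(n) = Σ_{d | n} d. For n = 152, divisors are [1, 2, 4, 8, 19, 38, 76, 152]; summing: σ(152) = 300.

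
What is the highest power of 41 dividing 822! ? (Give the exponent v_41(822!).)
v_41(822!) = 20

Legendre's formula: v_p(n!) = Σ_{k ≥ 1} ⌊n / p^k⌋. For p = 41, n = 822, the terms are:
  ⌊822/41^1⌋ = ⌊822/41⌋ = 20
(the next term ⌊822/41^2⌋ = 0, terminating the sum). Summing: v_41(822!) = 20 = 20.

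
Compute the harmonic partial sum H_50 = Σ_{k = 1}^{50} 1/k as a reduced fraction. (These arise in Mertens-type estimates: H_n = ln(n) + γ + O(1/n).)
H_50 = 13943237577224054960759/3099044504245996706400

Direct summation: H_50 = 1 + 1/2 + ... + 1/50. The least common denominator is lcm(1, ..., 50) = 3099044504245996706400; over this denominator the numerator is 3099044504245996706400 + 1549522252122998353200 + 1033014834748665568800 + 774761126061499176600 + 619808900849199341280 + 516507417374332784400 + 442720643463713815200 + 387380563030749588300 + 344338278249555189600 + 309904450424599670640 + 281731318567817882400 + 258253708687166392200 + 238388038788153592800 + 221360321731856907600 + 206602966949733113760 + 193690281515374794150 + 182296735543882159200 + 172169139124777594800 + 163107605486631405600 + 154952225212299835320 + 147573547821237938400 + 140865659283908941200 + 134741065401999856800 + 129126854343583196100 + 123961780169839868256 + 119194019394076796400 + 114779426083185063200 + 110680160865928453800 + 106863603594689541600 + 103301483474866556880 + 99969177556322474400 + 96845140757687397075 + 93910439522605960800 + 91148367771941079600 + 88544128692742763040 + 86084569562388797400 + 83757959574216127200 + 81553802743315702800 + 79462679596051197600 + 77476112606149917660 + 75586451323073090400 + 73786773910618969200 + 72070802424325504800 + 70432829641954470600 + 68867655649911037920 + 67370532700999928400 + 65937117111616951200 + 64563427171791598050 + 63245806209101973600 + 61980890084919934128 = 13943237577224054960759, so H_50 = 13943237577224054960759/3099044504245996706400 (already in lowest terms) ≈ 4.49921. (The PNT-adjacent estimate ln(50) + γ ≈ 4.48924 matches within O(1/n).)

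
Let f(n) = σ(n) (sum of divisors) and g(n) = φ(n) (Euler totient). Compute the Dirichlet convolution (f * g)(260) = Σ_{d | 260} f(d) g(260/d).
(σ * φ)(260) = 3120

Divisors of 260: [1, 2, 4, 5, 10, 13, 20, 26, 52, 65, 130, 260]. For each d | 260:
  d = 1: σ(1) · φ(260/1) = 1 · 96 = 96
  d = 2: σ(2) · φ(260/2) = 3 · 48 = 144
  d = 4: σ(4) · φ(260/4) = 7 · 48 = 336
  d = 5: σ(5) · φ(260/5) = 6 · 24 = 144
  d = 10: σ(10) · φ(260/10) = 18 · 12 = 216
  d = 13: σ(13) · φ(260/13) = 14 · 8 = 112
  d = 20: σ(20) · φ(260/20) = 42 · 12 = 504
  d = 26: σ(26) · φ(260/26) = 42 · 4 = 168
  d = 52: σ(52) · φ(260/52) = 98 · 4 = 392
  d = 65: σ(65) · φ(260/65) = 84 · 2 = 168
  d = 130: σ(130) · φ(260/130) = 252 · 1 = 252
  d = 260: σ(260) · φ(260/260) = 588 · 1 = 588
Summing: (σ * φ)(260) = 96 + 144 + 336 + 144 + 216 + 112 + 504 + 168 + 392 + 168 + 252 + 588 = 3120.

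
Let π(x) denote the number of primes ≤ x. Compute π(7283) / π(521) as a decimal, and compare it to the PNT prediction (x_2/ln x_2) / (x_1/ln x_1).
π(7283)/π(521) = 929/98 ≈ 9.4796;  PNT prediction ≈ 9.8331.

π(521) = 98 and π(7283) = 929, so π(7283)/π(521) ≈ 9.4796. The PNT-predicted ratio is (7283/ln(7283)) / (521/ln(521)) ≈ 9.8331. The two agree to within a few percent, as expected.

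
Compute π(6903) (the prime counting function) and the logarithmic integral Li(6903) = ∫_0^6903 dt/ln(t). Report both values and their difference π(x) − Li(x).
π(6903) = 887;  Li(6903) ≈ 903.37;  π(x) − Li(x) ≈ -16.37.

Direct count of primes ≤ 6903 gives π(6903) = 887. Numerical evaluation of the logarithmic integral gives Li(6903) ≈ 903.37. The difference π(x) − Li(x) ≈ -16.37 is typically negative for small/moderate x (Li(x) overestimates), though Littlewood's theorem shows this sign changes infinitely often.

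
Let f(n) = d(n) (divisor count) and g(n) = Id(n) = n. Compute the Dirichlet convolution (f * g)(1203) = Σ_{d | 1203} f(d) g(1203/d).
(d * Id)(1203) = 2015

Divisors of 1203: [1, 3, 401, 1203]. For each d | 1203:
  d = 1: d(1) · Id(1203/1) = 1 · 1203 = 1203
  d = 3: d(3) · Id(1203/3) = 2 · 401 = 802
  d = 401: d(401) · Id(1203/401) = 2 · 3 = 6
  d = 1203: d(1203) · Id(1203/1203) = 4 · 1 = 4
Summing: (d * Id)(1203) = 1203 + 802 + 6 + 4 = 2015.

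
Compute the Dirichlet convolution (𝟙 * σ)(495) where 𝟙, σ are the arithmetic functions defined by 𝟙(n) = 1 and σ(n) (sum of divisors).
(𝟙 * σ)(495) = 1638

Divisors of 495: [1, 3, 5, 9, 11, 15, 33, 45, 55, 99, 165, 495]. For each d | 495:
  d = 1: 𝟙(1) · σ(495/1) = 1 · 936 = 936
  d = 3: 𝟙(3) · σ(495/3) = 1 · 288 = 288
  d = 5: 𝟙(5) · σ(495/5) = 1 · 156 = 156
  d = 9: 𝟙(9) · σ(495/9) = 1 · 72 = 72
  d = 11: 𝟙(11) · σ(495/11) = 1 · 78 = 78
  d = 15: 𝟙(15) · σ(495/15) = 1 · 48 = 48
  d = 33: 𝟙(33) · σ(495/33) = 1 · 24 = 24
  d = 45: 𝟙(45) · σ(495/45) = 1 · 12 = 12
  d = 55: 𝟙(55) · σ(495/55) = 1 · 13 = 13
  d = 99: 𝟙(99) · σ(495/99) = 1 · 6 = 6
  d = 165: 𝟙(165) · σ(495/165) = 1 · 4 = 4
  d = 495: 𝟙(495) · σ(495/495) = 1 · 1 = 1
Summing: (𝟙 * σ)(495) = 936 + 288 + 156 + 72 + 78 + 48 + 24 + 12 + 13 + 6 + 4 + 1 = 1638.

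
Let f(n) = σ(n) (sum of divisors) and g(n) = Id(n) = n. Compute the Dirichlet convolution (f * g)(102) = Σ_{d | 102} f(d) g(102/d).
(σ * Id)(102) = 1225

Divisors of 102: [1, 2, 3, 6, 17, 34, 51, 102]. For each d | 102:
  d = 1: σ(1) · Id(102/1) = 1 · 102 = 102
  d = 2: σ(2) · Id(102/2) = 3 · 51 = 153
  d = 3: σ(3) · Id(102/3) = 4 · 34 = 136
  d = 6: σ(6) · Id(102/6) = 12 · 17 = 204
  d = 17: σ(17) · Id(102/17) = 18 · 6 = 108
  d = 34: σ(34) · Id(102/34) = 54 · 3 = 162
  d = 51: σ(51) · Id(102/51) = 72 · 2 = 144
  d = 102: σ(102) · Id(102/102) = 216 · 1 = 216
Summing: (σ * Id)(102) = 102 + 153 + 136 + 204 + 108 + 162 + 144 + 216 = 1225.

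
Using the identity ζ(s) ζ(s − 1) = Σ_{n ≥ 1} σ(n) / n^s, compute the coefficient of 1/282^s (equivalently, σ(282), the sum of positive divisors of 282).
σ(282) = 576

In the product (Σ m^0/m^s)(Σ k / k^s) = Σ (Σ_{d | n} d) / n^s, the coefficient of 1/n^s is σ(n) = Σ_{d | n} d. For n = 282, divisors are [1, 2, 3, 6, 47, 94, 141, 282]; summing: σ(282) = 576.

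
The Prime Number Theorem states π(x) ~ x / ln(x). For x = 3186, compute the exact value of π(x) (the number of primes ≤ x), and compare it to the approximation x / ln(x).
π(3186) = 450;  x/ln(x) ≈ 394.97;  relative error ≈ 12.23%.

Directly count primes up to 3186: π(3186) = 450. The PNT approximation gives 3186/ln(3186) ≈ 3186/8.06652 ≈ 394.97. Relative error (π(x) − x/ln(x)) / π(x) ≈ 12.23%; the approximation is known to undercount slightly (Li(x) is a better estimate).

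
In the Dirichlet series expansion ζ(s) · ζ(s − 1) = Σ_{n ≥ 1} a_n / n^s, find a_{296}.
σ(296) = 570

In the product (Σ m^0/m^s)(Σ k / k^s) = Σ (Σ_{d | n} d) / n^s, the coefficient of 1/n^s is σ(n) = Σ_{d | n} d. For n = 296, divisors are [1, 2, 4, 8, 37, 74, 148, 296]; summing: σ(296) = 570.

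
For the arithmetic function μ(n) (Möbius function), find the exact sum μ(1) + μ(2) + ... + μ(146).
Σ_{n ≤ 146} μ(n) = 1

Compute μ(n) for each 1 ≤ n ≤ 146: μ(1) = 1, μ(2) = -1, μ(3) = -1, μ(4) = 0, μ(5) = -1, μ(6) = 1, μ(7) = -1, μ(8) = 0, μ(9) = 0, μ(10) = 1, μ(11) = -1, μ(12) = 0, μ(13) = -1, μ(14) = 1, μ(15) = 1, μ(16) = 0, μ(17) = -1, μ(18) = 0, μ(19) = -1, μ(20) = 0, μ(21) = 1, μ(22) = 1, μ(23) = -1, μ(24) = 0, μ(25) = 0, μ(26) = 1, μ(27) = 0, μ(28) = 0, μ(29) = -1, μ(30) = -1, μ(31) = -1, μ(32) = 0, μ(33) = 1, μ(34) = 1, μ(35) = 1, μ(36) = 0, μ(37) = -1, μ(38) = 1, μ(39) = 1, μ(40) = 0, μ(41) = -1, μ(42) = -1, μ(43) = -1, μ(44) = 0, μ(45) = 0, μ(46) = 1, μ(47) = -1, μ(48) = 0, μ(49) = 0, μ(50) = 0, μ(51) = 1, μ(52) = 0, μ(53) = -1, μ(54) = 0, μ(55) = 1, μ(56) = 0, μ(57) = 1, μ(58) = 1, μ(59) = -1, μ(60) = 0, μ(61) = -1, μ(62) = 1, μ(63) = 0, μ(64) = 0, μ(65) = 1, μ(66) = -1, μ(67) = -1, μ(68) = 0, μ(69) = 1, μ(70) = -1, μ(71) = -1, μ(72) = 0, μ(73) = -1, μ(74) = 1, μ(75) = 0, μ(76) = 0, μ(77) = 1, μ(78) = -1, μ(79) = -1, μ(80) = 0, μ(81) = 0, μ(82) = 1, μ(83) = -1, μ(84) = 0, μ(85) = 1, μ(86) = 1, μ(87) = 1, μ(88) = 0, μ(89) = -1, μ(90) = 0, μ(91) = 1, μ(92) = 0, μ(93) = 1, μ(94) = 1, μ(95) = 1, μ(96) = 0, μ(97) = -1, μ(98) = 0, μ(99) = 0, μ(100) = 0, μ(101) = -1, μ(102) = -1, μ(103) = -1, μ(104) = 0, μ(105) = -1, μ(106) = 1, μ(107) = -1, μ(108) = 0, μ(109) = -1, μ(110) = -1, μ(111) = 1, μ(112) = 0, μ(113) = -1, μ(114) = -1, μ(115) = 1, μ(116) = 0, μ(117) = 0, μ(118) = 1, μ(119) = 1, μ(120) = 0, μ(121) = 0, μ(122) = 1, μ(123) = 1, μ(124) = 0, μ(125) = 0, μ(126) = 0, μ(127) = -1, μ(128) = 0, μ(129) = 1, μ(130) = -1, μ(131) = -1, μ(132) = 0, μ(133) = 1, μ(134) = 1, μ(135) = 0, μ(136) = 0, μ(137) = -1, μ(138) = -1, μ(139) = -1, μ(140) = 0, μ(141) = 1, μ(142) = 1, μ(143) = 1, μ(144) = 0, μ(145) = 1, μ(146) = 1. Summing all 146 values: 1. (Mertens function M(x) = Σ_{n ≤ x} μ(n); on average M(x) should be small (PNT ⟺ M(x) = o(x)).)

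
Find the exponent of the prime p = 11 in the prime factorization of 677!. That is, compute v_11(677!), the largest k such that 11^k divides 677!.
v_11(677!) = 66

Legendre's formula: v_p(n!) = Σ_{k ≥ 1} ⌊n / p^k⌋. For p = 11, n = 677, the terms are:
  ⌊677/11^1⌋ = ⌊677/11⌋ = 61
  ⌊677/11^2⌋ = ⌊677/121⌋ = 5
(the next term ⌊677/11^3⌋ = 0, terminating the sum). Summing: v_11(677!) = 61 + 5 = 66.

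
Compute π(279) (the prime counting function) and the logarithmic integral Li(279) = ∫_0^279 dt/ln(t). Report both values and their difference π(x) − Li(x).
π(279) = 59;  Li(279) ≈ 64.63;  π(x) − Li(x) ≈ -5.63.

Direct count of primes ≤ 279 gives π(279) = 59. Numerical evaluation of the logarithmic integral gives Li(279) ≈ 64.63. The difference π(x) − Li(x) ≈ -5.63 is typically negative for small/moderate x (Li(x) overestimates), though Littlewood's theorem shows this sign changes infinitely often.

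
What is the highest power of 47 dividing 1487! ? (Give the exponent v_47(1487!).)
v_47(1487!) = 31

Legendre's formula: v_p(n!) = Σ_{k ≥ 1} ⌊n / p^k⌋. For p = 47, n = 1487, the terms are:
  ⌊1487/47^1⌋ = ⌊1487/47⌋ = 31
(the next term ⌊1487/47^2⌋ = 0, terminating the sum). Summing: v_47(1487!) = 31 = 31.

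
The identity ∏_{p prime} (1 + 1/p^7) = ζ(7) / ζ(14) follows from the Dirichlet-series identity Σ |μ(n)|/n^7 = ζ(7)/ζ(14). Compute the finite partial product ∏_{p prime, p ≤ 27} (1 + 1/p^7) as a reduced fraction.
∏ = 1213055423679013780431254747580653474818754487990016/1203084832226034935165248483197620256588271403484375

The primes p ≤ 27 are [2, 3, 5, 7, 11, 13, 17, 19, 23]. For each, (1 + 1/p^7) = (p^7 + 1)/p^7. Multiplying these fractions over p ∈ [2, 3, 5, 7, 11, 13, 17, 19, 23] gives 1213055423679013780431254747580653474818754487990016/1203084832226034935165248483197620256588271403484375. (In the limit P → ∞ this tends to ζ(7)/ζ(14).)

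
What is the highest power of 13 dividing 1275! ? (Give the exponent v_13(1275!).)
v_13(1275!) = 105

Legendre's formula: v_p(n!) = Σ_{k ≥ 1} ⌊n / p^k⌋. For p = 13, n = 1275, the terms are:
  ⌊1275/13^1⌋ = ⌊1275/13⌋ = 98
  ⌊1275/13^2⌋ = ⌊1275/169⌋ = 7
(the next term ⌊1275/13^3⌋ = 0, terminating the sum). Summing: v_13(1275!) = 98 + 7 = 105.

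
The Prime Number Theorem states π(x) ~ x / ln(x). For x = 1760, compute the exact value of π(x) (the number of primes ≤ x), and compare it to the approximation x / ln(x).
π(1760) = 274;  x/ln(x) ≈ 235.51;  relative error ≈ 14.05%.

Directly count primes up to 1760: π(1760) = 274. The PNT approximation gives 1760/ln(1760) ≈ 1760/7.47307 ≈ 235.51. Relative error (π(x) − x/ln(x)) / π(x) ≈ 14.05%; the approximation is known to undercount slightly (Li(x) is a better estimate).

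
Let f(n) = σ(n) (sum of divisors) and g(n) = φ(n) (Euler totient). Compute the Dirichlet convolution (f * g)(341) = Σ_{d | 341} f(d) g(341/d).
(σ * φ)(341) = 1364

Divisors of 341: [1, 11, 31, 341]. For each d | 341:
  d = 1: σ(1) · φ(341/1) = 1 · 300 = 300
  d = 11: σ(11) · φ(341/11) = 12 · 30 = 360
  d = 31: σ(31) · φ(341/31) = 32 · 10 = 320
  d = 341: σ(341) · φ(341/341) = 384 · 1 = 384
Summing: (σ * φ)(341) = 300 + 360 + 320 + 384 = 1364.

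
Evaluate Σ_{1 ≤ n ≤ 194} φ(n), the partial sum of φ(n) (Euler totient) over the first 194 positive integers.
Σ_{n ≤ 194} φ(n) = 11518

Compute φ(n) for each 1 ≤ n ≤ 194: φ(1) = 1, φ(2) = 1, φ(3) = 2, φ(4) = 2, φ(5) = 4, φ(6) = 2, φ(7) = 6, φ(8) = 4, φ(9) = 6, φ(10) = 4, φ(11) = 10, φ(12) = 4, φ(13) = 12, φ(14) = 6, φ(15) = 8, φ(16) = 8, φ(17) = 16, φ(18) = 6, φ(19) = 18, φ(20) = 8, φ(21) = 12, φ(22) = 10, φ(23) = 22, φ(24) = 8, φ(25) = 20, φ(26) = 12, φ(27) = 18, φ(28) = 12, φ(29) = 28, φ(30) = 8, φ(31) = 30, φ(32) = 16, φ(33) = 20, φ(34) = 16, φ(35) = 24, φ(36) = 12, φ(37) = 36, φ(38) = 18, φ(39) = 24, φ(40) = 16, φ(41) = 40, φ(42) = 12, φ(43) = 42, φ(44) = 20, φ(45) = 24, φ(46) = 22, φ(47) = 46, φ(48) = 16, φ(49) = 42, φ(50) = 20, φ(51) = 32, φ(52) = 24, φ(53) = 52, φ(54) = 18, φ(55) = 40, φ(56) = 24, φ(57) = 36, φ(58) = 28, φ(59) = 58, φ(60) = 16, φ(61) = 60, φ(62) = 30, φ(63) = 36, φ(64) = 32, φ(65) = 48, φ(66) = 20, φ(67) = 66, φ(68) = 32, φ(69) = 44, φ(70) = 24, φ(71) = 70, φ(72) = 24, φ(73) = 72, φ(74) = 36, φ(75) = 40, φ(76) = 36, φ(77) = 60, φ(78) = 24, φ(79) = 78, φ(80) = 32, φ(81) = 54, φ(82) = 40, φ(83) = 82, φ(84) = 24, φ(85) = 64, φ(86) = 42, φ(87) = 56, φ(88) = 40, φ(89) = 88, φ(90) = 24, φ(91) = 72, φ(92) = 44, φ(93) = 60, φ(94) = 46, φ(95) = 72, φ(96) = 32, φ(97) = 96, φ(98) = 42, φ(99) = 60, φ(100) = 40, φ(101) = 100, φ(102) = 32, φ(103) = 102, φ(104) = 48, φ(105) = 48, φ(106) = 52, φ(107) = 106, φ(108) = 36, φ(109) = 108, φ(110) = 40, φ(111) = 72, φ(112) = 48, φ(113) = 112, φ(114) = 36, φ(115) = 88, φ(116) = 56, φ(117) = 72, φ(118) = 58, φ(119) = 96, φ(120) = 32, φ(121) = 110, φ(122) = 60, φ(123) = 80, φ(124) = 60, φ(125) = 100, φ(126) = 36, φ(127) = 126, φ(128) = 64, φ(129) = 84, φ(130) = 48, φ(131) = 130, φ(132) = 40, φ(133) = 108, φ(134) = 66, φ(135) = 72, φ(136) = 64, φ(137) = 136, φ(138) = 44, φ(139) = 138, φ(140) = 48, φ(141) = 92, φ(142) = 70, φ(143) = 120, φ(144) = 48, φ(145) = 112, φ(146) = 72, φ(147) = 84, φ(148) = 72, φ(149) = 148, φ(150) = 40, φ(151) = 150, φ(152) = 72, φ(153) = 96, φ(154) = 60, φ(155) = 120, φ(156) = 48, φ(157) = 156, φ(158) = 78, φ(159) = 104, φ(160) = 64, φ(161) = 132, φ(162) = 54, φ(163) = 162, φ(164) = 80, φ(165) = 80, φ(166) = 82, φ(167) = 166, φ(168) = 48, φ(169) = 156, φ(170) = 64, φ(171) = 108, φ(172) = 84, φ(173) = 172, φ(174) = 56, φ(175) = 120, φ(176) = 80, φ(177) = 116, φ(178) = 88, φ(179) = 178, φ(180) = 48, φ(181) = 180, φ(182) = 72, φ(183) = 120, φ(184) = 88, φ(185) = 144, φ(186) = 60, φ(187) = 160, φ(188) = 92, φ(189) = 108, φ(190) = 72, φ(191) = 190, φ(192) = 64, φ(193) = 192, φ(194) = 96. Summing all 194 values: 11518. (Average order: Σ_{n ≤ x} φ(n) ~ (3/π²) x². For x = 194, (3/π²)·194² ≈ 11439.97.)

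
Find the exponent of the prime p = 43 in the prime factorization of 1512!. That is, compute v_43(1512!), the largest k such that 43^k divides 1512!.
v_43(1512!) = 35

Legendre's formula: v_p(n!) = Σ_{k ≥ 1} ⌊n / p^k⌋. For p = 43, n = 1512, the terms are:
  ⌊1512/43^1⌋ = ⌊1512/43⌋ = 35
(the next term ⌊1512/43^2⌋ = 0, terminating the sum). Summing: v_43(1512!) = 35 = 35.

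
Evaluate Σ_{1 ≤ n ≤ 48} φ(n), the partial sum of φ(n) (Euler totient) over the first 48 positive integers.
Σ_{n ≤ 48} φ(n) = 712

Compute φ(n) for each 1 ≤ n ≤ 48: φ(1) = 1, φ(2) = 1, φ(3) = 2, φ(4) = 2, φ(5) = 4, φ(6) = 2, φ(7) = 6, φ(8) = 4, φ(9) = 6, φ(10) = 4, φ(11) = 10, φ(12) = 4, φ(13) = 12, φ(14) = 6, φ(15) = 8, φ(16) = 8, φ(17) = 16, φ(18) = 6, φ(19) = 18, φ(20) = 8, φ(21) = 12, φ(22) = 10, φ(23) = 22, φ(24) = 8, φ(25) = 20, φ(26) = 12, φ(27) = 18, φ(28) = 12, φ(29) = 28, φ(30) = 8, φ(31) = 30, φ(32) = 16, φ(33) = 20, φ(34) = 16, φ(35) = 24, φ(36) = 12, φ(37) = 36, φ(38) = 18, φ(39) = 24, φ(40) = 16, φ(41) = 40, φ(42) = 12, φ(43) = 42, φ(44) = 20, φ(45) = 24, φ(46) = 22, φ(47) = 46, φ(48) = 16. Summing all 48 values: 712. (Average order: Σ_{n ≤ x} φ(n) ~ (3/π²) x². For x = 48, (3/π²)·48² ≈ 700.33.)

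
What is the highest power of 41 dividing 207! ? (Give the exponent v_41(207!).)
v_41(207!) = 5

Legendre's formula: v_p(n!) = Σ_{k ≥ 1} ⌊n / p^k⌋. For p = 41, n = 207, the terms are:
  ⌊207/41^1⌋ = ⌊207/41⌋ = 5
(the next term ⌊207/41^2⌋ = 0, terminating the sum). Summing: v_41(207!) = 5 = 5.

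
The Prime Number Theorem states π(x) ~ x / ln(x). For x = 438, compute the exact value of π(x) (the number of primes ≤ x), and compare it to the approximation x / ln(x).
π(438) = 84;  x/ln(x) ≈ 72.01;  relative error ≈ 14.27%.

Directly count primes up to 438: π(438) = 84. The PNT approximation gives 438/ln(438) ≈ 438/6.08222 ≈ 72.01. Relative error (π(x) − x/ln(x)) / π(x) ≈ 14.27%; the approximation is known to undercount slightly (Li(x) is a better estimate).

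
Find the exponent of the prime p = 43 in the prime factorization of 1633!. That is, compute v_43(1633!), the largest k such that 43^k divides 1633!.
v_43(1633!) = 37

Legendre's formula: v_p(n!) = Σ_{k ≥ 1} ⌊n / p^k⌋. For p = 43, n = 1633, the terms are:
  ⌊1633/43^1⌋ = ⌊1633/43⌋ = 37
(the next term ⌊1633/43^2⌋ = 0, terminating the sum). Summing: v_43(1633!) = 37 = 37.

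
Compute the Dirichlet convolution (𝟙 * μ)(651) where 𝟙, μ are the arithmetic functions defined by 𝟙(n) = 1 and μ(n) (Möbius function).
(𝟙 * μ)(651) = 0

Divisors of 651: [1, 3, 7, 21, 31, 93, 217, 651]. For each d | 651:
  d = 1: 𝟙(1) · μ(651/1) = 1 · -1 = -1
  d = 3: 𝟙(3) · μ(651/3) = 1 · 1 = 1
  d = 7: 𝟙(7) · μ(651/7) = 1 · 1 = 1
  d = 21: 𝟙(21) · μ(651/21) = 1 · -1 = -1
  d = 31: 𝟙(31) · μ(651/31) = 1 · 1 = 1
  d = 93: 𝟙(93) · μ(651/93) = 1 · -1 = -1
  d = 217: 𝟙(217) · μ(651/217) = 1 · -1 = -1
  d = 651: 𝟙(651) · μ(651/651) = 1 · 1 = 1
Summing: (𝟙 * μ)(651) = -1 + 1 + 1 + -1 + 1 + -1 + -1 + 1 = 0.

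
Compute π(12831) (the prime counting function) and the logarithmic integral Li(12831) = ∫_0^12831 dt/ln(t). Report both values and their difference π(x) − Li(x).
π(12831) = 1530;  Li(12831) ≈ 1549.26;  π(x) − Li(x) ≈ -19.26.

Direct count of primes ≤ 12831 gives π(12831) = 1530. Numerical evaluation of the logarithmic integral gives Li(12831) ≈ 1549.26. The difference π(x) − Li(x) ≈ -19.26 is typically negative for small/moderate x (Li(x) overestimates), though Littlewood's theorem shows this sign changes infinitely often.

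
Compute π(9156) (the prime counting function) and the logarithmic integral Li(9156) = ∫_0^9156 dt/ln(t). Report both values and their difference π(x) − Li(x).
π(9156) = 1134;  Li(9156) ≈ 1154.07;  π(x) − Li(x) ≈ -20.07.

Direct count of primes ≤ 9156 gives π(9156) = 1134. Numerical evaluation of the logarithmic integral gives Li(9156) ≈ 1154.07. The difference π(x) − Li(x) ≈ -20.07 is typically negative for small/moderate x (Li(x) overestimates), though Littlewood's theorem shows this sign changes infinitely often.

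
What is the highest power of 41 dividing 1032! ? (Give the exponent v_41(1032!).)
v_41(1032!) = 25

Legendre's formula: v_p(n!) = Σ_{k ≥ 1} ⌊n / p^k⌋. For p = 41, n = 1032, the terms are:
  ⌊1032/41^1⌋ = ⌊1032/41⌋ = 25
(the next term ⌊1032/41^2⌋ = 0, terminating the sum). Summing: v_41(1032!) = 25 = 25.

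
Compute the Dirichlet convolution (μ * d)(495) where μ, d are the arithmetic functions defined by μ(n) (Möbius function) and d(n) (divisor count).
(μ * d)(495) = 1

Divisors of 495: [1, 3, 5, 9, 11, 15, 33, 45, 55, 99, 165, 495]. For each d | 495:
  d = 1: μ(1) · d(495/1) = 1 · 12 = 12
  d = 3: μ(3) · d(495/3) = -1 · 8 = -8
  d = 5: μ(5) · d(495/5) = -1 · 6 = -6
  d = 9: μ(9) · d(495/9) = 0 · 4 = 0
  d = 11: μ(11) · d(495/11) = -1 · 6 = -6
  d = 15: μ(15) · d(495/15) = 1 · 4 = 4
  d = 33: μ(33) · d(495/33) = 1 · 4 = 4
  d = 45: μ(45) · d(495/45) = 0 · 2 = 0
  d = 55: μ(55) · d(495/55) = 1 · 3 = 3
  d = 99: μ(99) · d(495/99) = 0 · 2 = 0
  d = 165: μ(165) · d(495/165) = -1 · 2 = -2
  d = 495: μ(495) · d(495/495) = 0 · 1 = 0
Summing: (μ * d)(495) = 12 + -8 + -6 + 0 + -6 + 4 + 4 + 0 + 3 + 0 + -2 + 0 = 1.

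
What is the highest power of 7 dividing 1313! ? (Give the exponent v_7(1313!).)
v_7(1313!) = 216

Legendre's formula: v_p(n!) = Σ_{k ≥ 1} ⌊n / p^k⌋. For p = 7, n = 1313, the terms are:
  ⌊1313/7^1⌋ = ⌊1313/7⌋ = 187
  ⌊1313/7^2⌋ = ⌊1313/49⌋ = 26
  ⌊1313/7^3⌋ = ⌊1313/343⌋ = 3
(the next term ⌊1313/7^4⌋ = 0, terminating the sum). Summing: v_7(1313!) = 187 + 26 + 3 = 216.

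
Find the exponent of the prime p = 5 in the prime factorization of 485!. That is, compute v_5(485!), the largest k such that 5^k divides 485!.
v_5(485!) = 119

Legendre's formula: v_p(n!) = Σ_{k ≥ 1} ⌊n / p^k⌋. For p = 5, n = 485, the terms are:
  ⌊485/5^1⌋ = ⌊485/5⌋ = 97
  ⌊485/5^2⌋ = ⌊485/25⌋ = 19
  ⌊485/5^3⌋ = ⌊485/125⌋ = 3
(the next term ⌊485/5^4⌋ = 0, terminating the sum). Summing: v_5(485!) = 97 + 19 + 3 = 119.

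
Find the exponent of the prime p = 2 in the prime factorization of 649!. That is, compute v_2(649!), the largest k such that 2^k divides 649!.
v_2(649!) = 645

Legendre's formula: v_p(n!) = Σ_{k ≥ 1} ⌊n / p^k⌋. For p = 2, n = 649, the terms are:
  ⌊649/2^1⌋ = ⌊649/2⌋ = 324
  ⌊649/2^2⌋ = ⌊649/4⌋ = 162
  ⌊649/2^3⌋ = ⌊649/8⌋ = 81
  ⌊649/2^4⌋ = ⌊649/16⌋ = 40
  ⌊649/2^5⌋ = ⌊649/32⌋ = 20
  ⌊649/2^6⌋ = ⌊649/64⌋ = 10
  ⌊649/2^7⌋ = ⌊649/128⌋ = 5
  ⌊649/2^8⌋ = ⌊649/256⌋ = 2
  ⌊649/2^9⌋ = ⌊649/512⌋ = 1
(the next term ⌊649/2^10⌋ = 0, terminating the sum). Summing: v_2(649!) = 324 + 162 + 81 + 40 + 20 + 10 + 5 + 2 + 1 = 645.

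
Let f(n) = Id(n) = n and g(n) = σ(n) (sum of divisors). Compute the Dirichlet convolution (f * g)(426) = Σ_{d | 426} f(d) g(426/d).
(Id * σ)(426) = 5005

Divisors of 426: [1, 2, 3, 6, 71, 142, 213, 426]. For each d | 426:
  d = 1: Id(1) · σ(426/1) = 1 · 864 = 864
  d = 2: Id(2) · σ(426/2) = 2 · 288 = 576
  d = 3: Id(3) · σ(426/3) = 3 · 216 = 648
  d = 6: Id(6) · σ(426/6) = 6 · 72 = 432
  d = 71: Id(71) · σ(426/71) = 71 · 12 = 852
  d = 142: Id(142) · σ(426/142) = 142 · 4 = 568
  d = 213: Id(213) · σ(426/213) = 213 · 3 = 639
  d = 426: Id(426) · σ(426/426) = 426 · 1 = 426
Summing: (Id * σ)(426) = 864 + 576 + 648 + 432 + 852 + 568 + 639 + 426 = 5005.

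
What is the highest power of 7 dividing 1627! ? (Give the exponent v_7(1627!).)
v_7(1627!) = 269

Legendre's formula: v_p(n!) = Σ_{k ≥ 1} ⌊n / p^k⌋. For p = 7, n = 1627, the terms are:
  ⌊1627/7^1⌋ = ⌊1627/7⌋ = 232
  ⌊1627/7^2⌋ = ⌊1627/49⌋ = 33
  ⌊1627/7^3⌋ = ⌊1627/343⌋ = 4
(the next term ⌊1627/7^4⌋ = 0, terminating the sum). Summing: v_7(1627!) = 232 + 33 + 4 = 269.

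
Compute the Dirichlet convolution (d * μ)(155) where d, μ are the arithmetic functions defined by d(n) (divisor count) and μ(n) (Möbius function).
(d * μ)(155) = 1

Divisors of 155: [1, 5, 31, 155]. For each d | 155:
  d = 1: d(1) · μ(155/1) = 1 · 1 = 1
  d = 5: d(5) · μ(155/5) = 2 · -1 = -2
  d = 31: d(31) · μ(155/31) = 2 · -1 = -2
  d = 155: d(155) · μ(155/155) = 4 · 1 = 4
Summing: (d * μ)(155) = 1 + -2 + -2 + 4 = 1.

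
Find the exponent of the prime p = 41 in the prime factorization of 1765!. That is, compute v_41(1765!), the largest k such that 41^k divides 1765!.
v_41(1765!) = 44

Legendre's formula: v_p(n!) = Σ_{k ≥ 1} ⌊n / p^k⌋. For p = 41, n = 1765, the terms are:
  ⌊1765/41^1⌋ = ⌊1765/41⌋ = 43
  ⌊1765/41^2⌋ = ⌊1765/1681⌋ = 1
(the next term ⌊1765/41^3⌋ = 0, terminating the sum). Summing: v_41(1765!) = 43 + 1 = 44.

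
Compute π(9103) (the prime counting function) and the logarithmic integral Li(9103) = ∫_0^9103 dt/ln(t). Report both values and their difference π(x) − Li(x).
π(9103) = 1129;  Li(9103) ≈ 1148.25;  π(x) − Li(x) ≈ -19.25.

Direct count of primes ≤ 9103 gives π(9103) = 1129. Numerical evaluation of the logarithmic integral gives Li(9103) ≈ 1148.25. The difference π(x) − Li(x) ≈ -19.25 is typically negative for small/moderate x (Li(x) overestimates), though Littlewood's theorem shows this sign changes infinitely often.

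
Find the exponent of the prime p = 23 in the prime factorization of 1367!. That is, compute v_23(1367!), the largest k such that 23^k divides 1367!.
v_23(1367!) = 61

Legendre's formula: v_p(n!) = Σ_{k ≥ 1} ⌊n / p^k⌋. For p = 23, n = 1367, the terms are:
  ⌊1367/23^1⌋ = ⌊1367/23⌋ = 59
  ⌊1367/23^2⌋ = ⌊1367/529⌋ = 2
(the next term ⌊1367/23^3⌋ = 0, terminating the sum). Summing: v_23(1367!) = 59 + 2 = 61.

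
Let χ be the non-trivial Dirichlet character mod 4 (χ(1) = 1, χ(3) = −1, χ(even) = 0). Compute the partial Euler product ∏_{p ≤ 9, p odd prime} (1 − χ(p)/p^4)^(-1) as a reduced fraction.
∏ = 40516875/40968512

The odd primes p ≤ 9 are [3, 5, 7]. For each, χ(p) = 1 if p ≡ 1 mod 4, χ(p) = −1 if p ≡ 3 mod 4. Taking (1 − χ(p)/p^4)^(-1) = p^4/(p^4 − χ(p)): (1 − (-1)/3^4)^(-1) · (1 − (1)/5^4)^(-1) · (1 − (-1)/7^4)^(-1) = 40516875/40968512.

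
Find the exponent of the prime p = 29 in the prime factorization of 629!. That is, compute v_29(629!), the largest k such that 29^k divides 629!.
v_29(629!) = 21

Legendre's formula: v_p(n!) = Σ_{k ≥ 1} ⌊n / p^k⌋. For p = 29, n = 629, the terms are:
  ⌊629/29^1⌋ = ⌊629/29⌋ = 21
(the next term ⌊629/29^2⌋ = 0, terminating the sum). Summing: v_29(629!) = 21 = 21.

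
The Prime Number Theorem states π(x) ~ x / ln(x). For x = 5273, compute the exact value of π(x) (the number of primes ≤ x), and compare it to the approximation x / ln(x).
π(5273) = 699;  x/ln(x) ≈ 615.26;  relative error ≈ 11.98%.

Directly count primes up to 5273: π(5273) = 699. The PNT approximation gives 5273/ln(5273) ≈ 5273/8.57035 ≈ 615.26. Relative error (π(x) − x/ln(x)) / π(x) ≈ 11.98%; the approximation is known to undercount slightly (Li(x) is a better estimate).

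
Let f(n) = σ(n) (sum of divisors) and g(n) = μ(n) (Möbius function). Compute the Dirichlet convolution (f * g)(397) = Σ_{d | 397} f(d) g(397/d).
(σ * μ)(397) = 397

Divisors of 397: [1, 397]. For each d | 397:
  d = 1: σ(1) · μ(397/1) = 1 · -1 = -1
  d = 397: σ(397) · μ(397/397) = 398 · 1 = 398
Summing: (σ * μ)(397) = -1 + 398 = 397.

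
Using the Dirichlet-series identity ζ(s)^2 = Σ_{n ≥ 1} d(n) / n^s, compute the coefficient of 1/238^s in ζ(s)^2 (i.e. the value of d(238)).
d(238) = 8

ζ(s)^2 = (Σ 1/m^s)(Σ 1/k^s). The coefficient of 1/n^s in the product is the number of ordered pairs (m, k) with mk = n, which equals d(n). For n = 238, divisors are [1, 2, 7, 14, 17, 34, 119, 238], so d(238) = 8.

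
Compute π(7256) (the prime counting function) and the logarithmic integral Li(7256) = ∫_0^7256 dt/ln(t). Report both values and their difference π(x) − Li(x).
π(7256) = 928;  Li(7256) ≈ 943.19;  π(x) − Li(x) ≈ -15.19.

Direct count of primes ≤ 7256 gives π(7256) = 928. Numerical evaluation of the logarithmic integral gives Li(7256) ≈ 943.19. The difference π(x) − Li(x) ≈ -15.19 is typically negative for small/moderate x (Li(x) overestimates), though Littlewood's theorem shows this sign changes infinitely often.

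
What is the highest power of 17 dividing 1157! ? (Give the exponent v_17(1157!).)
v_17(1157!) = 72

Legendre's formula: v_p(n!) = Σ_{k ≥ 1} ⌊n / p^k⌋. For p = 17, n = 1157, the terms are:
  ⌊1157/17^1⌋ = ⌊1157/17⌋ = 68
  ⌊1157/17^2⌋ = ⌊1157/289⌋ = 4
(the next term ⌊1157/17^3⌋ = 0, terminating the sum). Summing: v_17(1157!) = 68 + 4 = 72.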